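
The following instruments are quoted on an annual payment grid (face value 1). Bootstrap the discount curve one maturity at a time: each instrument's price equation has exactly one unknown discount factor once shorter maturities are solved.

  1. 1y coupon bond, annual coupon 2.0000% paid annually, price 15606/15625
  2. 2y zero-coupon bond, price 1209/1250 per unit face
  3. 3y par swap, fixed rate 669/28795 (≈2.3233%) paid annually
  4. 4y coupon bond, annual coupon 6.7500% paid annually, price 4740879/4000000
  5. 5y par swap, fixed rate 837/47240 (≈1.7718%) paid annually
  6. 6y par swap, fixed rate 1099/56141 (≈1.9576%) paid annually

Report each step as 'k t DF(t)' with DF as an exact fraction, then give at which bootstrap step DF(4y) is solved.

1 1 612/625
2 2 1209/1250
3 3 9331/10000
4 4 4641/5000
5 5 9163/10000
6 6 8901/10000
DF(4y) is solved at step 4

step 1 [1y] bond c/1=1/50: DF=(15606/15625 − 1/50·(0))/(1+1/50) = 612/625 ≈ 0.979200
step 2 [2y] zero: DF = P = 1209/1250 ≈ 0.967200
step 3 [3y] swap r/1=669/28795: DF=(1 − 669/28795·(0.979200+0.967200))/(1+669/28795) = 9331/10000 ≈ 0.933100
step 4 [4y] bond c/1=27/400: DF=(4740879/4000000 − 27/400·(0.979200+0.967200+0.933100))/(1+27/400) = 4641/5000 ≈ 0.928200
step 5 [5y] swap r/1=837/47240: DF=(1 − 837/47240·(0.979200+0.967200+0.933100+0.928200))/(1+837/47240) = 9163/10000 ≈ 0.916300
step 6 [6y] swap r/1=1099/56141: DF=(1 − 1099/56141·(0.979200+0.967200+0.933100+0.928200+0.916300))/(1+1099/56141) = 8901/10000 ≈ 0.890100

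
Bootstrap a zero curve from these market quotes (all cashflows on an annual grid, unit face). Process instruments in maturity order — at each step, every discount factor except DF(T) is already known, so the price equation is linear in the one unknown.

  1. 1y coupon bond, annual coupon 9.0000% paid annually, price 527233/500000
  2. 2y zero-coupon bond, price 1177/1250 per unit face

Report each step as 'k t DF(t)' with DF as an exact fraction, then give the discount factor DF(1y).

1 1 4837/5000
2 2 1177/1250
DF(1y) = 4837/5000 ≈ 0.967400

step 1 [1y] bond c/1=9/100: DF=(527233/500000 − 9/100·(0))/(1+9/100) = 4837/5000 ≈ 0.967400
step 2 [2y] zero: DF = P = 1177/1250 ≈ 0.941600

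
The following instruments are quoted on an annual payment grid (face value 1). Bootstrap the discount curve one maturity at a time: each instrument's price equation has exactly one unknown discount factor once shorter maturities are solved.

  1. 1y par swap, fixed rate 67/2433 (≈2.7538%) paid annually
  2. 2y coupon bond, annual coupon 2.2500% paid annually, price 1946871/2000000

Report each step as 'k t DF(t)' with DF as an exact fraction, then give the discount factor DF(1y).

step 1 [1y] swap r/1=67/2433: DF=(1 − 67/2433·(0))/(1+67/2433) = 2433/2500 ≈ 0.973200
step 2 [2y] bond c/1=9/400: DF=(1946871/2000000 − 9/400·(0.973200))/(1+9/400) = 4653/5000 ≈ 0.930600

1 1 2433/2500
2 2 4653/5000
DF(1y) = 2433/2500 ≈ 0.973200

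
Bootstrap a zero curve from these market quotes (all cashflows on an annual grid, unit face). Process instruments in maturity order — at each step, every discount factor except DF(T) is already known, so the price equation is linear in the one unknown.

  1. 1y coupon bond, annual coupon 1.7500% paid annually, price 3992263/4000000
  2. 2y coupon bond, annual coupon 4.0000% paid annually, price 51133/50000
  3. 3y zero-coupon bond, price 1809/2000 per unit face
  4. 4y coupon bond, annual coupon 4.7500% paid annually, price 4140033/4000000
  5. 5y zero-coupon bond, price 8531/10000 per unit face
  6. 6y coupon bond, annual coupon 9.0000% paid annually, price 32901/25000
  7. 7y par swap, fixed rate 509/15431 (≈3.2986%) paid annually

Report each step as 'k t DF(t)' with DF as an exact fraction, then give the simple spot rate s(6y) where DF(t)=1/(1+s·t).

step 1 [1y] bond c/1=7/400: DF=(3992263/4000000 − 7/400·(0))/(1+7/400) = 9809/10000 ≈ 0.980900
step 2 [2y] bond c/1=1/25: DF=(51133/50000 − 1/25·(0.980900))/(1+1/25) = 591/625 ≈ 0.945600
step 3 [3y] zero: DF = P = 1809/2000 ≈ 0.904500
step 4 [4y] bond c/1=19/400: DF=(4140033/4000000 − 19/400·(0.980900+0.945600+0.904500))/(1+19/400) = 8597/10000 ≈ 0.859700
step 5 [5y] zero: DF = P = 8531/10000 ≈ 0.853100
step 6 [6y] bond c/1=9/100: DF=(32901/25000 − 9/100·(0.980900+0.945600+0.904500+0.859700+0.853100))/(1+9/100) = 4161/5000 ≈ 0.832200
step 7 [7y] swap r/1=509/15431: DF=(1 − 509/15431·(0.980900+0.945600+0.904500+0.859700+0.853100+0.832200))/(1+509/15431) = 1991/2500 ≈ 0.796400

1 1 9809/10000
2 2 591/625
3 3 1809/2000
4 4 8597/10000
5 5 8531/10000
6 6 4161/5000
7 7 1991/2500
s(6y) = (1/(4161/5000) − 1)/(6) = 839/24966 ≈ 3.3606%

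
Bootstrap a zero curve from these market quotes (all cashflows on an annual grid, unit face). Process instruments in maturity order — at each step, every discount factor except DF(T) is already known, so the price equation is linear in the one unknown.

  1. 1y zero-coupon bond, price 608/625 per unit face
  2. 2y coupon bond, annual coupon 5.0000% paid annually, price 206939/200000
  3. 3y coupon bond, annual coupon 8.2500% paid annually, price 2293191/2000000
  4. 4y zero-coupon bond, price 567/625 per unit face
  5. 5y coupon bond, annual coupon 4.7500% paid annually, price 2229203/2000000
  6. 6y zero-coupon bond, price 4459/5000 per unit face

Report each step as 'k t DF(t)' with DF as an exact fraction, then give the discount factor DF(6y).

1 1 608/625
2 2 9391/10000
3 3 1827/2000
4 4 567/625
5 5 2237/2500
6 6 4459/5000
DF(6y) = 4459/5000 ≈ 0.891800

step 1 [1y] zero: DF = P = 608/625 ≈ 0.972800
step 2 [2y] bond c/1=1/20: DF=(206939/200000 − 1/20·(0.972800))/(1+1/20) = 9391/10000 ≈ 0.939100
step 3 [3y] bond c/1=33/400: DF=(2293191/2000000 − 33/400·(0.972800+0.939100))/(1+33/400) = 1827/2000 ≈ 0.913500
step 4 [4y] zero: DF = P = 567/625 ≈ 0.907200
step 5 [5y] bond c/1=19/400: DF=(2229203/2000000 − 19/400·(0.972800+0.939100+0.913500+0.907200))/(1+19/400) = 2237/2500 ≈ 0.894800
step 6 [6y] zero: DF = P = 4459/5000 ≈ 0.891800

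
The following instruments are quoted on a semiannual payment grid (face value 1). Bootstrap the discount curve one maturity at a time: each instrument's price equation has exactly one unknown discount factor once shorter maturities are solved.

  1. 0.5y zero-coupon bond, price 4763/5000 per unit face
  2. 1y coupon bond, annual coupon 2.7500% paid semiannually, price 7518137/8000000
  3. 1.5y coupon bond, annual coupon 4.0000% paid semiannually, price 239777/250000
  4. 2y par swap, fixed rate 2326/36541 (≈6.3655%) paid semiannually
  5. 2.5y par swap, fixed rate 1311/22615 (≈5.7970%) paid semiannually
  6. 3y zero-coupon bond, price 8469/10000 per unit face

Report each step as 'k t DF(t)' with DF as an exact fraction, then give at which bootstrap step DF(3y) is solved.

step 1 [0.5y] zero: DF = P = 4763/5000 ≈ 0.952600
step 2 [1y] bond c/2=11/800: DF=(7518137/8000000 − 11/800·(0.952600))/(1+11/800) = 9141/10000 ≈ 0.914100
step 3 [1.5y] bond c/2=1/50: DF=(239777/250000 − 1/50·(0.952600+0.914100))/(1+1/50) = 9037/10000 ≈ 0.903700
step 4 [2y] swap r/2=1163/36541: DF=(1 − 1163/36541·(0.952600+0.914100+0.903700))/(1+1163/36541) = 8837/10000 ≈ 0.883700
step 5 [2.5y] swap r/2=1311/45230: DF=(1 − 1311/45230·(0.952600+0.914100+0.903700+0.883700))/(1+1311/45230) = 8689/10000 ≈ 0.868900
step 6 [3y] zero: DF = P = 8469/10000 ≈ 0.846900

1 1/2 4763/5000
2 1 9141/10000
3 3/2 9037/10000
4 2 8837/10000
5 5/2 8689/10000
6 3 8469/10000
DF(3y) is solved at step 6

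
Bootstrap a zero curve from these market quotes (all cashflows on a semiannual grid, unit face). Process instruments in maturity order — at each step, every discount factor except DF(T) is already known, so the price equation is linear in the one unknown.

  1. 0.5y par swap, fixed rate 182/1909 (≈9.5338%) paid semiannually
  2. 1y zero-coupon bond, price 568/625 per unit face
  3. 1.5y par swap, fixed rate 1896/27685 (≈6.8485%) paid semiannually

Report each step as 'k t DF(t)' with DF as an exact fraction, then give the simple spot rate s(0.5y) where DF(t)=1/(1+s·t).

step 1 [0.5y] swap r/2=91/1909: DF=(1 − 91/1909·(0))/(1+91/1909) = 1909/2000 ≈ 0.954500
step 2 [1y] zero: DF = P = 568/625 ≈ 0.908800
step 3 [1.5y] swap r/2=948/27685: DF=(1 − 948/27685·(0.954500+0.908800))/(1+948/27685) = 2263/2500 ≈ 0.905200

1 1/2 1909/2000
2 1 568/625
3 3/2 2263/2500
s(0.5y) = (1/(1909/2000) − 1)/(1/2) = 182/1909 ≈ 9.5338%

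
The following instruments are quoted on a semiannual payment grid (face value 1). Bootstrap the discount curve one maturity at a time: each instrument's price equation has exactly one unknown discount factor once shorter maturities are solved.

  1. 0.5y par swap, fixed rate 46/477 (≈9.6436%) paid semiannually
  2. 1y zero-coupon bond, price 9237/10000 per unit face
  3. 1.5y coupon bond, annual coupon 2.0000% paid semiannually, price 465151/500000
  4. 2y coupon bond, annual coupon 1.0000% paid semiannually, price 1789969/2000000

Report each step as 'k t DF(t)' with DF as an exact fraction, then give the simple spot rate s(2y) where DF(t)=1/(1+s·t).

1 1/2 477/500
2 1 9237/10000
3 3/2 361/400
4 2 8767/10000
s(2y) = (1/(8767/10000) − 1)/(2) = 1233/17534 ≈ 7.0321%

step 1 [0.5y] swap r/2=23/477: DF=(1 − 23/477·(0))/(1+23/477) = 477/500 ≈ 0.954000
step 2 [1y] zero: DF = P = 9237/10000 ≈ 0.923700
step 3 [1.5y] bond c/2=1/100: DF=(465151/500000 − 1/100·(0.954000+0.923700))/(1+1/100) = 361/400 ≈ 0.902500
step 4 [2y] bond c/2=1/200: DF=(1789969/2000000 − 1/200·(0.954000+0.923700+0.902500))/(1+1/200) = 8767/10000 ≈ 0.876700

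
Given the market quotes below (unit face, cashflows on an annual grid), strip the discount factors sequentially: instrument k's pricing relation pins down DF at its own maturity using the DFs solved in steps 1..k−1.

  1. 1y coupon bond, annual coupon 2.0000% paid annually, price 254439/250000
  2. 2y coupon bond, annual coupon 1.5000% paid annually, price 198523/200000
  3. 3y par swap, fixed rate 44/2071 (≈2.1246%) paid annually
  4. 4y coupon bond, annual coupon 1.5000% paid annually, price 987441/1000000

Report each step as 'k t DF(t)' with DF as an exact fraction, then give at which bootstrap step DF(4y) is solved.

1 1 4989/5000
2 2 602/625
3 3 1173/1250
4 4 93/100
DF(4y) is solved at step 4

step 1 [1y] bond c/1=1/50: DF=(254439/250000 − 1/50·(0))/(1+1/50) = 4989/5000 ≈ 0.997800
step 2 [2y] bond c/1=3/200: DF=(198523/200000 − 3/200·(0.997800))/(1+3/200) = 602/625 ≈ 0.963200
step 3 [3y] swap r/1=44/2071: DF=(1 − 44/2071·(0.997800+0.963200))/(1+44/2071) = 1173/1250 ≈ 0.938400
step 4 [4y] bond c/1=3/200: DF=(987441/1000000 − 3/200·(0.997800+0.963200+0.938400))/(1+3/200) = 93/100 ≈ 0.930000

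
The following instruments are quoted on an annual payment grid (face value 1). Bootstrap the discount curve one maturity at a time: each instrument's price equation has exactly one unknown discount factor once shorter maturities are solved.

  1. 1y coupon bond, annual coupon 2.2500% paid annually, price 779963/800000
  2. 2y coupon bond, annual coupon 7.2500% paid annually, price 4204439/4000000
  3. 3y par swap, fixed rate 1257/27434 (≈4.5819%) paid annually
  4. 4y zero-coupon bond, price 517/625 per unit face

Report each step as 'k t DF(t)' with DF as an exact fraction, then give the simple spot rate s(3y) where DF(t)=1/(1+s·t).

1 1 1907/2000
2 2 2289/2500
3 3 8743/10000
4 4 517/625
s(3y) = (1/(8743/10000) − 1)/(3) = 419/8743 ≈ 4.7924%

step 1 [1y] bond c/1=9/400: DF=(779963/800000 − 9/400·(0))/(1+9/400) = 1907/2000 ≈ 0.953500
step 2 [2y] bond c/1=29/400: DF=(4204439/4000000 − 29/400·(0.953500))/(1+29/400) = 2289/2500 ≈ 0.915600
step 3 [3y] swap r/1=1257/27434: DF=(1 − 1257/27434·(0.953500+0.915600))/(1+1257/27434) = 8743/10000 ≈ 0.874300
step 4 [4y] zero: DF = P = 517/625 ≈ 0.827200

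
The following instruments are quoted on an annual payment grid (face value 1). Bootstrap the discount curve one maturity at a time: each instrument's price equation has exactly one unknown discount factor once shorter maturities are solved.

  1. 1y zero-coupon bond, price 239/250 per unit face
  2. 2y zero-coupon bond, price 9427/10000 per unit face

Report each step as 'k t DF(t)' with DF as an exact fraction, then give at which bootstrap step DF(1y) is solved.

1 1 239/250
2 2 9427/10000
DF(1y) is solved at step 1

step 1 [1y] zero: DF = P = 239/250 ≈ 0.956000
step 2 [2y] zero: DF = P = 9427/10000 ≈ 0.942700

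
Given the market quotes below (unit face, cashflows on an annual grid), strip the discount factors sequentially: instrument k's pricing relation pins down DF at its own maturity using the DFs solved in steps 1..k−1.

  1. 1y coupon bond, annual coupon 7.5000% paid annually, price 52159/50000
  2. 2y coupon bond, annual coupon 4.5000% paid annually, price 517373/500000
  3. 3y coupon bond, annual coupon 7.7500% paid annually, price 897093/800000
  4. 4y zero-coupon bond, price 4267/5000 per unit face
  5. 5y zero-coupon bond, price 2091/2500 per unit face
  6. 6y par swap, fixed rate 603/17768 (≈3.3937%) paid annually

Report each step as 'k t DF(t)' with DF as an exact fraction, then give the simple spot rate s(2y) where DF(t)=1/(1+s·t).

step 1 [1y] bond c/1=3/40: DF=(52159/50000 − 3/40·(0))/(1+3/40) = 1213/1250 ≈ 0.970400
step 2 [2y] bond c/1=9/200: DF=(517373/500000 − 9/200·(0.970400))/(1+9/200) = 2371/2500 ≈ 0.948400
step 3 [3y] bond c/1=31/400: DF=(897093/800000 − 31/400·(0.970400+0.948400))/(1+31/400) = 9027/10000 ≈ 0.902700
step 4 [4y] zero: DF = P = 4267/5000 ≈ 0.853400
step 5 [5y] zero: DF = P = 2091/2500 ≈ 0.836400
step 6 [6y] swap r/1=603/17768: DF=(1 − 603/17768·(0.970400+0.948400+0.902700+0.853400+0.836400))/(1+603/17768) = 8191/10000 ≈ 0.819100

1 1 1213/1250
2 2 2371/2500
3 3 9027/10000
4 4 4267/5000
5 5 2091/2500
6 6 8191/10000
s(2y) = (1/(2371/2500) − 1)/(2) = 129/4742 ≈ 2.7204%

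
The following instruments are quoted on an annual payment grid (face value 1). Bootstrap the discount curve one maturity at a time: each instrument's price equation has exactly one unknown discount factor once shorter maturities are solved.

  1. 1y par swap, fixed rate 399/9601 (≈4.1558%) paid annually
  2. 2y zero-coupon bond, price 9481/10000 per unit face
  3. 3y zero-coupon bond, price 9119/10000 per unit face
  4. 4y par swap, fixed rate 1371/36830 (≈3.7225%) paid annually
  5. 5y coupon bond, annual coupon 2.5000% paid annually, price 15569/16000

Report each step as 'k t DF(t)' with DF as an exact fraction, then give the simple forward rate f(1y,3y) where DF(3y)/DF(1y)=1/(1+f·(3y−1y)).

step 1 [1y] swap r/1=399/9601: DF=(1 − 399/9601·(0))/(1+399/9601) = 9601/10000 ≈ 0.960100
step 2 [2y] zero: DF = P = 9481/10000 ≈ 0.948100
step 3 [3y] zero: DF = P = 9119/10000 ≈ 0.911900
step 4 [4y] swap r/1=1371/36830: DF=(1 − 1371/36830·(0.960100+0.948100+0.911900))/(1+1371/36830) = 8629/10000 ≈ 0.862900
step 5 [5y] bond c/1=1/40: DF=(15569/16000 − 1/40·(0.960100+0.948100+0.911900+0.862900))/(1+1/40) = 1719/2000 ≈ 0.859500

1 1 9601/10000
2 2 9481/10000
3 3 9119/10000
4 4 8629/10000
5 5 1719/2000
f(1y,3y) = ((9601/10000)/(9119/10000) − 1)/(2) = 241/9119 ≈ 2.6428%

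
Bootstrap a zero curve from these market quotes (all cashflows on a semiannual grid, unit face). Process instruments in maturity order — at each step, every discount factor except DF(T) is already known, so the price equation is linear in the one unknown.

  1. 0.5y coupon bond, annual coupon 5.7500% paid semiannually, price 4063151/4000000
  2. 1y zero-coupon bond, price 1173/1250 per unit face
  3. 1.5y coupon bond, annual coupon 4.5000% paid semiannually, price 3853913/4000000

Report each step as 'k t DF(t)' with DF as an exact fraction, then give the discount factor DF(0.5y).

step 1 [0.5y] bond c/2=23/800: DF=(4063151/4000000 − 23/800·(0))/(1+23/800) = 4937/5000 ≈ 0.987400
step 2 [1y] zero: DF = P = 1173/1250 ≈ 0.938400
step 3 [1.5y] bond c/2=9/400: DF=(3853913/4000000 − 9/400·(0.987400+0.938400))/(1+9/400) = 8999/10000 ≈ 0.899900

1 1/2 4937/5000
2 1 1173/1250
3 3/2 8999/10000
DF(0.5y) = 4937/5000 ≈ 0.987400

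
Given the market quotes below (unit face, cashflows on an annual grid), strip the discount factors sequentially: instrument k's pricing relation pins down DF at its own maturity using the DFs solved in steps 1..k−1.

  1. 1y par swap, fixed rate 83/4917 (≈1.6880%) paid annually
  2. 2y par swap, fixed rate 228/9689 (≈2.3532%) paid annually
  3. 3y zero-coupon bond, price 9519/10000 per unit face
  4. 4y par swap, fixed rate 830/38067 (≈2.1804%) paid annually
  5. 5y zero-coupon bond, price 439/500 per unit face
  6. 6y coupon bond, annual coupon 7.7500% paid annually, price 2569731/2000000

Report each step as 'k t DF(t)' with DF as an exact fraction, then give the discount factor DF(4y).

step 1 [1y] swap r/1=83/4917: DF=(1 − 83/4917·(0))/(1+83/4917) = 4917/5000 ≈ 0.983400
step 2 [2y] swap r/1=228/9689: DF=(1 − 228/9689·(0.983400))/(1+228/9689) = 1193/1250 ≈ 0.954400
step 3 [3y] zero: DF = P = 9519/10000 ≈ 0.951900
step 4 [4y] swap r/1=830/38067: DF=(1 − 830/38067·(0.983400+0.954400+0.951900))/(1+830/38067) = 917/1000 ≈ 0.917000
step 5 [5y] zero: DF = P = 439/500 ≈ 0.878000
step 6 [6y] bond c/1=31/400: DF=(2569731/2000000 − 31/400·(0.983400+0.954400+0.951900+0.917000+0.878000))/(1+31/400) = 1711/2000 ≈ 0.855500

1 1 4917/5000
2 2 1193/1250
3 3 9519/10000
4 4 917/1000
5 5 439/500
6 6 1711/2000
DF(4y) = 917/1000 ≈ 0.917000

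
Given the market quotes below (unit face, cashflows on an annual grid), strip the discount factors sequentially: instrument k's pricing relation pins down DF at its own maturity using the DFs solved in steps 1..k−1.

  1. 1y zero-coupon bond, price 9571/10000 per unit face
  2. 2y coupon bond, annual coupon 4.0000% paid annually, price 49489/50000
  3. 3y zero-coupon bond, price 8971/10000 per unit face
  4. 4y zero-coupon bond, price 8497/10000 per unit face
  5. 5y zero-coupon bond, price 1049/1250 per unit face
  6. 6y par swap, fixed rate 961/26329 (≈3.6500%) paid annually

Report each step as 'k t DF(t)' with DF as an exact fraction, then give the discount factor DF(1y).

step 1 [1y] zero: DF = P = 9571/10000 ≈ 0.957100
step 2 [2y] bond c/1=1/25: DF=(49489/50000 − 1/25·(0.957100))/(1+1/25) = 9149/10000 ≈ 0.914900
step 3 [3y] zero: DF = P = 8971/10000 ≈ 0.897100
step 4 [4y] zero: DF = P = 8497/10000 ≈ 0.849700
step 5 [5y] zero: DF = P = 1049/1250 ≈ 0.839200
step 6 [6y] swap r/1=961/26329: DF=(1 − 961/26329·(0.957100+0.914900+0.897100+0.849700+0.839200))/(1+961/26329) = 4039/5000 ≈ 0.807800

1 1 9571/10000
2 2 9149/10000
3 3 8971/10000
4 4 8497/10000
5 5 1049/1250
6 6 4039/5000
DF(1y) = 9571/10000 ≈ 0.957100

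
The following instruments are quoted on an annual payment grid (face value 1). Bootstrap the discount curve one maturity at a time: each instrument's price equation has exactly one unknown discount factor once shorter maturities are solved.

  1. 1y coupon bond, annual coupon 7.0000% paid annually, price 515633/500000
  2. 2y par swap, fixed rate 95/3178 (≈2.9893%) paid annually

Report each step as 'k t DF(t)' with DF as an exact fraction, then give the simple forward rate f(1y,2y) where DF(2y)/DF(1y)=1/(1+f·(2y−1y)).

1 1 4819/5000
2 2 943/1000
f(1y,2y) = ((4819/5000)/(943/1000) − 1)/(1) = 104/4715 ≈ 2.2057%

step 1 [1y] bond c/1=7/100: DF=(515633/500000 − 7/100·(0))/(1+7/100) = 4819/5000 ≈ 0.963800
step 2 [2y] swap r/1=95/3178: DF=(1 − 95/3178·(0.963800))/(1+95/3178) = 943/1000 ≈ 0.943000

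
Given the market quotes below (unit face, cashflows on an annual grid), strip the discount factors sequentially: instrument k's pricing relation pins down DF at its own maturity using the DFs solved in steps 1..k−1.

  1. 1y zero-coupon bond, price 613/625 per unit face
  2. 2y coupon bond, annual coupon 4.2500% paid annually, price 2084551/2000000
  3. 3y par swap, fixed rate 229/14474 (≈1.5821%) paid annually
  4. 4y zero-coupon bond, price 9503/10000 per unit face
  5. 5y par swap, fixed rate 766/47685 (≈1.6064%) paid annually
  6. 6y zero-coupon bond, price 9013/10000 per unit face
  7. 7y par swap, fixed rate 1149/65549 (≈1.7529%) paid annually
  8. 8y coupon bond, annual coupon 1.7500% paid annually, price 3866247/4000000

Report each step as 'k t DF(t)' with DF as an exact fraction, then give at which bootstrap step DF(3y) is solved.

1 1 613/625
2 2 4799/5000
3 3 4771/5000
4 4 9503/10000
5 5 4617/5000
6 6 9013/10000
7 7 8851/10000
8 8 2093/2500
DF(3y) is solved at step 3

step 1 [1y] zero: DF = P = 613/625 ≈ 0.980800
step 2 [2y] bond c/1=17/400: DF=(2084551/2000000 − 17/400·(0.980800))/(1+17/400) = 4799/5000 ≈ 0.959800
step 3 [3y] swap r/1=229/14474: DF=(1 − 229/14474·(0.980800+0.959800))/(1+229/14474) = 4771/5000 ≈ 0.954200
step 4 [4y] zero: DF = P = 9503/10000 ≈ 0.950300
step 5 [5y] swap r/1=766/47685: DF=(1 − 766/47685·(0.980800+0.959800+0.954200+0.950300))/(1+766/47685) = 4617/5000 ≈ 0.923400
step 6 [6y] zero: DF = P = 9013/10000 ≈ 0.901300
step 7 [7y] swap r/1=1149/65549: DF=(1 − 1149/65549·(0.980800+0.959800+0.954200+0.950300+0.923400+0.901300))/(1+1149/65549) = 8851/10000 ≈ 0.885100
step 8 [8y] bond c/1=7/400: DF=(3866247/4000000 − 7/400·(0.980800+0.959800+0.954200+0.950300+0.923400+0.901300+0.885100))/(1+7/400) = 2093/2500 ≈ 0.837200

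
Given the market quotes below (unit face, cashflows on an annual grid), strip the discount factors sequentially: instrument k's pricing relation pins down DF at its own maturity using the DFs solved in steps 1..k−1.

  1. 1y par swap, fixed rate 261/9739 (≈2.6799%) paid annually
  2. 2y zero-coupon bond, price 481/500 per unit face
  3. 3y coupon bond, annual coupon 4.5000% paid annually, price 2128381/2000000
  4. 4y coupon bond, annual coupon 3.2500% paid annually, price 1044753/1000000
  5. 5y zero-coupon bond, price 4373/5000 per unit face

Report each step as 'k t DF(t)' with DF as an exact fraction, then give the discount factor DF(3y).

step 1 [1y] swap r/1=261/9739: DF=(1 − 261/9739·(0))/(1+261/9739) = 9739/10000 ≈ 0.973900
step 2 [2y] zero: DF = P = 481/500 ≈ 0.962000
step 3 [3y] bond c/1=9/200: DF=(2128381/2000000 − 9/200·(0.973900+0.962000))/(1+9/200) = 187/200 ≈ 0.935000
step 4 [4y] bond c/1=13/400: DF=(1044753/1000000 − 13/400·(0.973900+0.962000+0.935000))/(1+13/400) = 1843/2000 ≈ 0.921500
step 5 [5y] zero: DF = P = 4373/5000 ≈ 0.874600

1 1 9739/10000
2 2 481/500
3 3 187/200
4 4 1843/2000
5 5 4373/5000
DF(3y) = 187/200 ≈ 0.935000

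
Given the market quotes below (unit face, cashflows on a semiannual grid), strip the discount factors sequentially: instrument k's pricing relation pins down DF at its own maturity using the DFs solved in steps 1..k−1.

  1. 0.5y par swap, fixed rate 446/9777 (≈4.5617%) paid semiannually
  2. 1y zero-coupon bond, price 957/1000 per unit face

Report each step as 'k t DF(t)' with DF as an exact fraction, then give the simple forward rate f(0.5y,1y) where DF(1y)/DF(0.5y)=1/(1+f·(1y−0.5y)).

step 1 [0.5y] swap r/2=223/9777: DF=(1 − 223/9777·(0))/(1+223/9777) = 9777/10000 ≈ 0.977700
step 2 [1y] zero: DF = P = 957/1000 ≈ 0.957000

1 1/2 9777/10000
2 1 957/1000
f(0.5y,1y) = ((9777/10000)/(957/1000) − 1)/(1/2) = 69/1595 ≈ 4.3260%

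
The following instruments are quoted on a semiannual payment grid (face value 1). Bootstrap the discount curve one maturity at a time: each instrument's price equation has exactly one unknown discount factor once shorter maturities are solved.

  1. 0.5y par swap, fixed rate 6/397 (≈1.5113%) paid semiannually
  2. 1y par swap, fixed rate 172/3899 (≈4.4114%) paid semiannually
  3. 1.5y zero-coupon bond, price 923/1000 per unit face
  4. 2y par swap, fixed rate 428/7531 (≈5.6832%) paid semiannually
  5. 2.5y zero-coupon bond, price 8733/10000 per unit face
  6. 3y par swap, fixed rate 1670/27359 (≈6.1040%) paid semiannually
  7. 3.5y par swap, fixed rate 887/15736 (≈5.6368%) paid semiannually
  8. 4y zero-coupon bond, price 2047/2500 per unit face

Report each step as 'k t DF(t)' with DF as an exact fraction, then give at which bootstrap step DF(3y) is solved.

1 1/2 397/400
2 1 957/1000
3 3/2 923/1000
4 2 893/1000
5 5/2 8733/10000
6 3 833/1000
7 7/2 4113/5000
8 4 2047/2500
DF(3y) is solved at step 6

step 1 [0.5y] swap r/2=3/397: DF=(1 − 3/397·(0))/(1+3/397) = 397/400 ≈ 0.992500
step 2 [1y] swap r/2=86/3899: DF=(1 − 86/3899·(0.992500))/(1+86/3899) = 957/1000 ≈ 0.957000
step 3 [1.5y] zero: DF = P = 923/1000 ≈ 0.923000
step 4 [2y] swap r/2=214/7531: DF=(1 − 214/7531·(0.992500+0.957000+0.923000))/(1+214/7531) = 893/1000 ≈ 0.893000
step 5 [2.5y] zero: DF = P = 8733/10000 ≈ 0.873300
step 6 [3y] swap r/2=835/27359: DF=(1 − 835/27359·(0.992500+0.957000+0.923000+0.893000+0.873300))/(1+835/27359) = 833/1000 ≈ 0.833000
step 7 [3.5y] swap r/2=887/31472: DF=(1 − 887/31472·(0.992500+0.957000+0.923000+0.893000+0.873300+0.833000))/(1+887/31472) = 4113/5000 ≈ 0.822600
step 8 [4y] zero: DF = P = 2047/2500 ≈ 0.818800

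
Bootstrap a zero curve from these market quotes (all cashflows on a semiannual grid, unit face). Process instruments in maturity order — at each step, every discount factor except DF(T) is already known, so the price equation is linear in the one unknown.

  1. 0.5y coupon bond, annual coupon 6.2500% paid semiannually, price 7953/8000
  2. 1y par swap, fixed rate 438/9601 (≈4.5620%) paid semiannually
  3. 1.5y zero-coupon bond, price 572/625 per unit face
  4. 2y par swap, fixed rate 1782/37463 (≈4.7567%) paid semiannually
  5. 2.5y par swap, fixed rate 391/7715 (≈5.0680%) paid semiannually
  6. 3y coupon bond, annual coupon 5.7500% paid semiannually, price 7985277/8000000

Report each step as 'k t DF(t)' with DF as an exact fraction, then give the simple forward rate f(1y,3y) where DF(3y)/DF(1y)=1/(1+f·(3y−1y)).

step 1 [0.5y] bond c/2=1/32: DF=(7953/8000 − 1/32·(0))/(1+1/32) = 241/250 ≈ 0.964000
step 2 [1y] swap r/2=219/9601: DF=(1 − 219/9601·(0.964000))/(1+219/9601) = 4781/5000 ≈ 0.956200
step 3 [1.5y] zero: DF = P = 572/625 ≈ 0.915200
step 4 [2y] swap r/2=891/37463: DF=(1 − 891/37463·(0.964000+0.956200+0.915200))/(1+891/37463) = 9109/10000 ≈ 0.910900
step 5 [2.5y] swap r/2=391/15430: DF=(1 − 391/15430·(0.964000+0.956200+0.915200+0.910900))/(1+391/15430) = 8827/10000 ≈ 0.882700
step 6 [3y] bond c/2=23/800: DF=(7985277/8000000 − 23/800·(0.964000+0.956200+0.915200+0.910900+0.882700))/(1+23/800) = 8409/10000 ≈ 0.840900

1 1/2 241/250
2 1 4781/5000
3 3/2 572/625
4 2 9109/10000
5 5/2 8827/10000
6 3 8409/10000
f(1y,3y) = ((4781/5000)/(8409/10000) − 1)/(2) = 1153/16818 ≈ 6.8557%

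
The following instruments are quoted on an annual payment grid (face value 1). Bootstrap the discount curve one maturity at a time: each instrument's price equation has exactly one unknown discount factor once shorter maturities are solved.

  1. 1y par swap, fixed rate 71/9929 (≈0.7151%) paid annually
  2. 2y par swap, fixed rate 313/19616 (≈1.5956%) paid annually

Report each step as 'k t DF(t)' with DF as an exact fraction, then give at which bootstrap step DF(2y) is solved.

1 1 9929/10000
2 2 9687/10000
DF(2y) is solved at step 2

step 1 [1y] swap r/1=71/9929: DF=(1 − 71/9929·(0))/(1+71/9929) = 9929/10000 ≈ 0.992900
step 2 [2y] swap r/1=313/19616: DF=(1 − 313/19616·(0.992900))/(1+313/19616) = 9687/10000 ≈ 0.968700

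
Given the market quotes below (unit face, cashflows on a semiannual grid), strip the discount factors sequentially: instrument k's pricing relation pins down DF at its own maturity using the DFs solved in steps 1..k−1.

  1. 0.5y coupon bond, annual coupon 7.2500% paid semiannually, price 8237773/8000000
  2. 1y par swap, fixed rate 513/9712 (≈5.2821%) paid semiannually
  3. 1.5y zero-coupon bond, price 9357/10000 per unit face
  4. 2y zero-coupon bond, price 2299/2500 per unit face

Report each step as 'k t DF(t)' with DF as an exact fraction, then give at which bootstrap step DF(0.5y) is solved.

step 1 [0.5y] bond c/2=29/800: DF=(8237773/8000000 − 29/800·(0))/(1+29/800) = 9937/10000 ≈ 0.993700
step 2 [1y] swap r/2=513/19424: DF=(1 − 513/19424·(0.993700))/(1+513/19424) = 9487/10000 ≈ 0.948700
step 3 [1.5y] zero: DF = P = 9357/10000 ≈ 0.935700
step 4 [2y] zero: DF = P = 2299/2500 ≈ 0.919600

1 1/2 9937/10000
2 1 9487/10000
3 3/2 9357/10000
4 2 2299/2500
DF(0.5y) is solved at step 1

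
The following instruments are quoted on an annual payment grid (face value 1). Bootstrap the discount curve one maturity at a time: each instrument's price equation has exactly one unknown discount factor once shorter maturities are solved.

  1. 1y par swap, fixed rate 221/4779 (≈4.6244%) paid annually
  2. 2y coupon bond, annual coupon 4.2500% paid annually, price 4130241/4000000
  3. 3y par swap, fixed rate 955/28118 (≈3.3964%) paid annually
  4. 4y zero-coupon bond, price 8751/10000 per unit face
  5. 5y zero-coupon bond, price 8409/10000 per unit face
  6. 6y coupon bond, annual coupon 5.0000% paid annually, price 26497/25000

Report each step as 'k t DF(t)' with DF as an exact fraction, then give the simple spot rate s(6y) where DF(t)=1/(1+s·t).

1 1 4779/5000
2 2 1903/2000
3 3 1809/2000
4 4 8751/10000
5 5 8409/10000
6 6 3969/5000
s(6y) = (1/(3969/5000) − 1)/(6) = 1031/23814 ≈ 4.3294%

step 1 [1y] swap r/1=221/4779: DF=(1 − 221/4779·(0))/(1+221/4779) = 4779/5000 ≈ 0.955800
step 2 [2y] bond c/1=17/400: DF=(4130241/4000000 − 17/400·(0.955800))/(1+17/400) = 1903/2000 ≈ 0.951500
step 3 [3y] swap r/1=955/28118: DF=(1 − 955/28118·(0.955800+0.951500))/(1+955/28118) = 1809/2000 ≈ 0.904500
step 4 [4y] zero: DF = P = 8751/10000 ≈ 0.875100
step 5 [5y] zero: DF = P = 8409/10000 ≈ 0.840900
step 6 [6y] bond c/1=1/20: DF=(26497/25000 − 1/20·(0.955800+0.951500+0.904500+0.875100+0.840900))/(1+1/20) = 3969/5000 ≈ 0.793800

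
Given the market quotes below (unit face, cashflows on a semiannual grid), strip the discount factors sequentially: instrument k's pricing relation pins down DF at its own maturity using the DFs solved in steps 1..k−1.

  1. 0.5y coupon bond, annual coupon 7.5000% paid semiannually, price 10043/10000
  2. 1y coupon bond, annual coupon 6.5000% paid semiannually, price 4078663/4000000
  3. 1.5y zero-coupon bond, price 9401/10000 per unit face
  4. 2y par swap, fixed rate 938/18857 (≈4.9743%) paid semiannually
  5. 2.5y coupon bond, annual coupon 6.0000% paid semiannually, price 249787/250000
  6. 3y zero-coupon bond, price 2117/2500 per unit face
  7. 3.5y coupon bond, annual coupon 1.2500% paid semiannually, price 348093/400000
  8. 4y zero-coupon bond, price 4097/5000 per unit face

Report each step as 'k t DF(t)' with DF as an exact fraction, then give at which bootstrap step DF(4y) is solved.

1 1/2 121/125
2 1 9571/10000
3 3/2 9401/10000
4 2 4531/5000
5 5/2 4301/5000
6 3 2117/2500
7 7/2 2077/2500
8 4 4097/5000
DF(4y) is solved at step 8

step 1 [0.5y] bond c/2=3/80: DF=(10043/10000 − 3/80·(0))/(1+3/80) = 121/125 ≈ 0.968000
step 2 [1y] bond c/2=13/400: DF=(4078663/4000000 − 13/400·(0.968000))/(1+13/400) = 9571/10000 ≈ 0.957100
step 3 [1.5y] zero: DF = P = 9401/10000 ≈ 0.940100
step 4 [2y] swap r/2=469/18857: DF=(1 − 469/18857·(0.968000+0.957100+0.940100))/(1+469/18857) = 4531/5000 ≈ 0.906200
step 5 [2.5y] bond c/2=3/100: DF=(249787/250000 − 3/100·(0.968000+0.957100+0.940100+0.906200))/(1+3/100) = 4301/5000 ≈ 0.860200
step 6 [3y] zero: DF = P = 2117/2500 ≈ 0.846800
step 7 [3.5y] bond c/2=1/160: DF=(348093/400000 − 1/160·(0.968000+0.957100+0.940100+0.906200+0.860200+0.846800))/(1+1/160) = 2077/2500 ≈ 0.830800
step 8 [4y] zero: DF = P = 4097/5000 ≈ 0.819400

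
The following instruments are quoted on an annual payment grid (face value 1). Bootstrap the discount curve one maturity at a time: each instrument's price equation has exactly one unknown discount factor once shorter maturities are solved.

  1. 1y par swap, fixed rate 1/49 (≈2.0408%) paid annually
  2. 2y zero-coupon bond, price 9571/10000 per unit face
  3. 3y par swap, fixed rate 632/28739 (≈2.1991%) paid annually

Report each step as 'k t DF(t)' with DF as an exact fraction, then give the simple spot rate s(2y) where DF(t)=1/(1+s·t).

1 1 49/50
2 2 9571/10000
3 3 1171/1250
s(2y) = (1/(9571/10000) − 1)/(2) = 429/19142 ≈ 2.2411%

step 1 [1y] swap r/1=1/49: DF=(1 − 1/49·(0))/(1+1/49) = 49/50 ≈ 0.980000
step 2 [2y] zero: DF = P = 9571/10000 ≈ 0.957100
step 3 [3y] swap r/1=632/28739: DF=(1 − 632/28739·(0.980000+0.957100))/(1+632/28739) = 1171/1250 ≈ 0.936800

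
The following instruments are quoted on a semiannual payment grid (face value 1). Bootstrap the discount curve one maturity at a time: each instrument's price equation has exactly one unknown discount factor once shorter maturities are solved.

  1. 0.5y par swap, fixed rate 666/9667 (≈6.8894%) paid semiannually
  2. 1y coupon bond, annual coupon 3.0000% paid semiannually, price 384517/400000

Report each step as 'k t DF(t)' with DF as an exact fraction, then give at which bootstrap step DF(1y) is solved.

1 1/2 9667/10000
2 1 583/625
DF(1y) is solved at step 2

step 1 [0.5y] swap r/2=333/9667: DF=(1 − 333/9667·(0))/(1+333/9667) = 9667/10000 ≈ 0.966700
step 2 [1y] bond c/2=3/200: DF=(384517/400000 − 3/200·(0.966700))/(1+3/200) = 583/625 ≈ 0.932800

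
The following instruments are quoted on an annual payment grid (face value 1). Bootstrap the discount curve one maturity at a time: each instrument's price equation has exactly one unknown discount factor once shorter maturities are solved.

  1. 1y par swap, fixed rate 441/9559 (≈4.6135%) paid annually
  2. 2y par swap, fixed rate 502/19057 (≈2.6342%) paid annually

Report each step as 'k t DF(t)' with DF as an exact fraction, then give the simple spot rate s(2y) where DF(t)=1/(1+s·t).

1 1 9559/10000
2 2 4749/5000
s(2y) = (1/(4749/5000) − 1)/(2) = 251/9498 ≈ 2.6427%

step 1 [1y] swap r/1=441/9559: DF=(1 − 441/9559·(0))/(1+441/9559) = 9559/10000 ≈ 0.955900
step 2 [2y] swap r/1=502/19057: DF=(1 − 502/19057·(0.955900))/(1+502/19057) = 4749/5000 ≈ 0.949800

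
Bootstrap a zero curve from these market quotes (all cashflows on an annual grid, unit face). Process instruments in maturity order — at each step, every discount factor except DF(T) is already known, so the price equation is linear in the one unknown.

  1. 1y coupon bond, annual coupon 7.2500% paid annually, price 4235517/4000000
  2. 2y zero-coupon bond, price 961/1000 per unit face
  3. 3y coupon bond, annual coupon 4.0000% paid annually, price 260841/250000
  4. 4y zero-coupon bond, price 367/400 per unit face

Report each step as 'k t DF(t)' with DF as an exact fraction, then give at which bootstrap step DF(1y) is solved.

step 1 [1y] bond c/1=29/400: DF=(4235517/4000000 − 29/400·(0))/(1+29/400) = 9873/10000 ≈ 0.987300
step 2 [2y] zero: DF = P = 961/1000 ≈ 0.961000
step 3 [3y] bond c/1=1/25: DF=(260841/250000 − 1/25·(0.987300+0.961000))/(1+1/25) = 9283/10000 ≈ 0.928300
step 4 [4y] zero: DF = P = 367/400 ≈ 0.917500

1 1 9873/10000
2 2 961/1000
3 3 9283/10000
4 4 367/400
DF(1y) is solved at step 1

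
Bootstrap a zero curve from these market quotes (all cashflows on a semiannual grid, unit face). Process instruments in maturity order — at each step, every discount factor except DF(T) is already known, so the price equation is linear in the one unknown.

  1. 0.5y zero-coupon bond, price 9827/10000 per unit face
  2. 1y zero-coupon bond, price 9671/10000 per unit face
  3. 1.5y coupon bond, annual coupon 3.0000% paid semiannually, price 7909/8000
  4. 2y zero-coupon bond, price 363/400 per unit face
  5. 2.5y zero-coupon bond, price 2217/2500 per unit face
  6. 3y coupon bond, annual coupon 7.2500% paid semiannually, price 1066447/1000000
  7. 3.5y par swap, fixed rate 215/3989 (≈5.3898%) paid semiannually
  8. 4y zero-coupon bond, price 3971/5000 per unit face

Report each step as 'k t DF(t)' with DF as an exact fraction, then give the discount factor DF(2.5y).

1 1/2 9827/10000
2 1 9671/10000
3 3/2 2363/2500
4 2 363/400
5 5/2 2217/2500
6 3 8651/10000
7 7/2 207/250
8 4 3971/5000
DF(2.5y) = 2217/2500 ≈ 0.886800

step 1 [0.5y] zero: DF = P = 9827/10000 ≈ 0.982700
step 2 [1y] zero: DF = P = 9671/10000 ≈ 0.967100
step 3 [1.5y] bond c/2=3/200: DF=(7909/8000 − 3/200·(0.982700+0.967100))/(1+3/200) = 2363/2500 ≈ 0.945200
step 4 [2y] zero: DF = P = 363/400 ≈ 0.907500
step 5 [2.5y] zero: DF = P = 2217/2500 ≈ 0.886800
step 6 [3y] bond c/2=29/800: DF=(1066447/1000000 − 29/800·(0.982700+0.967100+0.945200+0.907500+0.886800))/(1+29/800) = 8651/10000 ≈ 0.865100
step 7 [3.5y] swap r/2=215/7978: DF=(1 − 215/7978·(0.982700+0.967100+0.945200+0.907500+0.886800+0.865100))/(1+215/7978) = 207/250 ≈ 0.828000
step 8 [4y] zero: DF = P = 3971/5000 ≈ 0.794200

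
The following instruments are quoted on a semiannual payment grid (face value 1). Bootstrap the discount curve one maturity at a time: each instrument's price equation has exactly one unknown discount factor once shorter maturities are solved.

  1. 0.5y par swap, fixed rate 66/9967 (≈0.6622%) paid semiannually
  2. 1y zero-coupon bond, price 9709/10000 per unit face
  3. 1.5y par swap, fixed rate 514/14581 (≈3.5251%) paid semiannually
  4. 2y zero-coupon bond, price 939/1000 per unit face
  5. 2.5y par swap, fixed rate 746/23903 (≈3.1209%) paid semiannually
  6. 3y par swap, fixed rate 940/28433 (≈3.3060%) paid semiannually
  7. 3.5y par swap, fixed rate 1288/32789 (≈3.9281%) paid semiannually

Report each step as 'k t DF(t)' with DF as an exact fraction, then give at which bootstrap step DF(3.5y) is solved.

1 1/2 9967/10000
2 1 9709/10000
3 3/2 4743/5000
4 2 939/1000
5 5/2 4627/5000
6 3 453/500
7 7/2 1089/1250
DF(3.5y) is solved at step 7

step 1 [0.5y] swap r/2=33/9967: DF=(1 − 33/9967·(0))/(1+33/9967) = 9967/10000 ≈ 0.996700
step 2 [1y] zero: DF = P = 9709/10000 ≈ 0.970900
step 3 [1.5y] swap r/2=257/14581: DF=(1 − 257/14581·(0.996700+0.970900))/(1+257/14581) = 4743/5000 ≈ 0.948600
step 4 [2y] zero: DF = P = 939/1000 ≈ 0.939000
step 5 [2.5y] swap r/2=373/23903: DF=(1 − 373/23903·(0.996700+0.970900+0.948600+0.939000))/(1+373/23903) = 4627/5000 ≈ 0.925400
step 6 [3y] swap r/2=470/28433: DF=(1 − 470/28433·(0.996700+0.970900+0.948600+0.939000+0.925400))/(1+470/28433) = 453/500 ≈ 0.906000
step 7 [3.5y] swap r/2=644/32789: DF=(1 − 644/32789·(0.996700+0.970900+0.948600+0.939000+0.925400+0.906000))/(1+644/32789) = 1089/1250 ≈ 0.871200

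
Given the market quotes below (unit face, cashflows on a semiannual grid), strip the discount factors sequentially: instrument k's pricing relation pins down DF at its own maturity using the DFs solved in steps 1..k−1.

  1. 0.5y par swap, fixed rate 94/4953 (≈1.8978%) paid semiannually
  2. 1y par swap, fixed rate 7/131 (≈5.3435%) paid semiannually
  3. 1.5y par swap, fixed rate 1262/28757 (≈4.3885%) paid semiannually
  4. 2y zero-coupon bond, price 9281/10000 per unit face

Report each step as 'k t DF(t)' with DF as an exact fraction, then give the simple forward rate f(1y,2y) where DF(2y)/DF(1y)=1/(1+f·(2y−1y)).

step 1 [0.5y] swap r/2=47/4953: DF=(1 − 47/4953·(0))/(1+47/4953) = 4953/5000 ≈ 0.990600
step 2 [1y] swap r/2=7/262: DF=(1 − 7/262·(0.990600))/(1+7/262) = 4741/5000 ≈ 0.948200
step 3 [1.5y] swap r/2=631/28757: DF=(1 − 631/28757·(0.990600+0.948200))/(1+631/28757) = 9369/10000 ≈ 0.936900
step 4 [2y] zero: DF = P = 9281/10000 ≈ 0.928100

1 1/2 4953/5000
2 1 4741/5000
3 3/2 9369/10000
4 2 9281/10000
f(1y,2y) = ((4741/5000)/(9281/10000) − 1)/(1) = 201/9281 ≈ 2.1657%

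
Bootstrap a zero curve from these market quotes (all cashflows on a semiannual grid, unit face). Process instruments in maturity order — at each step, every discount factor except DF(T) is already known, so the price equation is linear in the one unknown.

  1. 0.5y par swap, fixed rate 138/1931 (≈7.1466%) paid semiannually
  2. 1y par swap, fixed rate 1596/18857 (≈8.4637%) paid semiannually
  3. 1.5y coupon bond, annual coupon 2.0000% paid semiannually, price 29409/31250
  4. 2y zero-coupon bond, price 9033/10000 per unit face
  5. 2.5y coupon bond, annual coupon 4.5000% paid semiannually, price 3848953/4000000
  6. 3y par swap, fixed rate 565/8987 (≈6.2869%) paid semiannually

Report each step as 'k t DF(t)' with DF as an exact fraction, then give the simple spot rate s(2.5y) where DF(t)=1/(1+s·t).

step 1 [0.5y] swap r/2=69/1931: DF=(1 − 69/1931·(0))/(1+69/1931) = 1931/2000 ≈ 0.965500
step 2 [1y] swap r/2=798/18857: DF=(1 − 798/18857·(0.965500))/(1+798/18857) = 4601/5000 ≈ 0.920200
step 3 [1.5y] bond c/2=1/100: DF=(29409/31250 − 1/100·(0.965500+0.920200))/(1+1/100) = 9131/10000 ≈ 0.913100
step 4 [2y] zero: DF = P = 9033/10000 ≈ 0.903300
step 5 [2.5y] bond c/2=9/400: DF=(3848953/4000000 − 9/400·(0.965500+0.920200+0.913100+0.903300))/(1+9/400) = 2149/2500 ≈ 0.859600
step 6 [3y] swap r/2=565/17974: DF=(1 − 565/17974·(0.965500+0.920200+0.913100+0.903300+0.859600))/(1+565/17974) = 1661/2000 ≈ 0.830500

1 1/2 1931/2000
2 1 4601/5000
3 3/2 9131/10000
4 2 9033/10000
5 5/2 2149/2500
6 3 1661/2000
s(2.5y) = (1/(2149/2500) − 1)/(5/2) = 702/10745 ≈ 6.5333%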